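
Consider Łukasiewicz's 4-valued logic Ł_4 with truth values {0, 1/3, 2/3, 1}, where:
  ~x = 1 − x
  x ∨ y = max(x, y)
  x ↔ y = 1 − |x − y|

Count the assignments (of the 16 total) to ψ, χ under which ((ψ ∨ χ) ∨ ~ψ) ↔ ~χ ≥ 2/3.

ψ = 0, χ = 0 ↦ 1  ≥
ψ = 0, χ = 1/3 ↦ 2/3  ≥
ψ = 0, χ = 2/3 ↦ 1/3  <
ψ = 0, χ = 1 ↦ 0  <
ψ = 1/3, χ = 0 ↦ 2/3  ≥
ψ = 1/3, χ = 1/3 ↦ 1  ≥
ψ = 1/3, χ = 2/3 ↦ 2/3  ≥
ψ = 1/3, χ = 1 ↦ 0  <
ψ = 2/3, χ = 0 ↦ 2/3  ≥
ψ = 2/3, χ = 1/3 ↦ 1  ≥
ψ = 2/3, χ = 2/3 ↦ 2/3  ≥
ψ = 2/3, χ = 1 ↦ 0  <
ψ = 1, χ = 0 ↦ 1  ≥
ψ = 1, χ = 1/3 ↦ 2/3  ≥
ψ = 1, χ = 2/3 ↦ 1/3  <
ψ = 1, χ = 1 ↦ 0  <
So 10 of the 16 assignments meet the threshold.

10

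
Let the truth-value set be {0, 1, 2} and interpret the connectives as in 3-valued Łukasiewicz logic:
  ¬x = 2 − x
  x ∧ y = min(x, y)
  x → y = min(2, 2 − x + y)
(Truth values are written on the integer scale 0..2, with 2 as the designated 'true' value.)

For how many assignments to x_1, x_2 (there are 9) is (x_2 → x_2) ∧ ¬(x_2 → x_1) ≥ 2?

1

x_1 = 0, x_2 = 0 ↦ 0  <
x_1 = 0, x_2 = 1 ↦ 1  <
x_1 = 0, x_2 = 2 ↦ 2  ≥
x_1 = 1, x_2 = 0 ↦ 0  <
x_1 = 1, x_2 = 1 ↦ 0  <
x_1 = 1, x_2 = 2 ↦ 1  <
x_1 = 2, x_2 = 0 ↦ 0  <
x_1 = 2, x_2 = 1 ↦ 0  <
x_1 = 2, x_2 = 2 ↦ 0  <
So 1 of the 9 assignments meets the threshold.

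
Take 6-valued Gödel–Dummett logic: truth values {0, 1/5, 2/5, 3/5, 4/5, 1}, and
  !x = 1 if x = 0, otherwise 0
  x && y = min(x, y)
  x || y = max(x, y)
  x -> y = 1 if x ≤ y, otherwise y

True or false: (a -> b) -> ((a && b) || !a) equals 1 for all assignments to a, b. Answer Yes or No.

Counterexample: take a = 1/5, b = 1/5.
a -> b = 1/5 -> 1/5 = 1
a && b = 1/5 && 1/5 = 1/5
!a = !1/5 = 0
(a && b) || !a = 1/5 || 0 = 1/5
(a -> b) -> ((a && b) || !a) = 1 -> 1/5 = 1/5
This gives 1/5 ≠ 1.

No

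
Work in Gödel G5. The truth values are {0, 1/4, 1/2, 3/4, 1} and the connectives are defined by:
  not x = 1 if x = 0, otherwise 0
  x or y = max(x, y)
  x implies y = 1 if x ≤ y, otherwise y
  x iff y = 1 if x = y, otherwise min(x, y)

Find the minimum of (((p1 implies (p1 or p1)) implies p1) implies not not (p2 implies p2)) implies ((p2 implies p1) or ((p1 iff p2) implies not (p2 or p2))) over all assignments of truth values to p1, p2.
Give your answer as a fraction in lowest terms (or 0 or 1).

1/4

Take p1 = 1/4, p2 = 1/2:
p1 or p1 = 1/4 or 1/4 = 1/4
p1 implies (p1 or p1) = 1/4 implies 1/4 = 1
(p1 implies (p1 or p1)) implies p1 = 1 implies 1/4 = 1/4
p2 implies p2 = 1/2 implies 1/2 = 1
not (p2 implies p2) = not 1 = 0
not not (p2 implies p2) = not 0 = 1
((p1 implies (p1 or p1)) implies p1) implies not not (p2 implies p2) = 1/4 implies 1 = 1
p2 implies p1 = 1/2 implies 1/4 = 1/4
p1 iff p2 = 1/4 iff 1/2 = 1/4
p2 or p2 = 1/2 or 1/2 = 1/2
not (p2 or p2) = not 1/2 = 0
(p1 iff p2) implies not (p2 or p2) = 1/4 implies 0 = 0
(p2 implies p1) or ((p1 iff p2) implies not (p2 or p2)) = 1/4 or 0 = 1/4
(((p1 implies (p1 or p1)) implies p1) implies not not (p2 implies p2)) implies ((p2 implies p1) or ((p1 iff p2) implies not (p2 or p2))) = 1 implies 1/4 = 1/4
No assignment yields a value below 1/4, so this is the minimum.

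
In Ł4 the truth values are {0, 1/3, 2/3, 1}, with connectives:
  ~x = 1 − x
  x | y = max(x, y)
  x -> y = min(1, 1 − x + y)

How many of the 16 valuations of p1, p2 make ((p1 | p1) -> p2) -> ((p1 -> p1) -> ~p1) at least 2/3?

12

p1 = 0, p2 = 0 ↦ 1  ≥
p1 = 0, p2 = 1/3 ↦ 1  ≥
p1 = 0, p2 = 2/3 ↦ 1  ≥
p1 = 0, p2 = 1 ↦ 1  ≥
p1 = 1/3, p2 = 0 ↦ 1  ≥
p1 = 1/3, p2 = 1/3 ↦ 2/3  ≥
p1 = 1/3, p2 = 2/3 ↦ 2/3  ≥
p1 = 1/3, p2 = 1 ↦ 2/3  ≥
p1 = 2/3, p2 = 0 ↦ 1  ≥
p1 = 2/3, p2 = 1/3 ↦ 2/3  ≥
p1 = 2/3, p2 = 2/3 ↦ 1/3  <
p1 = 2/3, p2 = 1 ↦ 1/3  <
p1 = 1, p2 = 0 ↦ 1  ≥
p1 = 1, p2 = 1/3 ↦ 2/3  ≥
p1 = 1, p2 = 2/3 ↦ 1/3  <
p1 = 1, p2 = 1 ↦ 0  <
So 12 of the 16 assignments meet the threshold.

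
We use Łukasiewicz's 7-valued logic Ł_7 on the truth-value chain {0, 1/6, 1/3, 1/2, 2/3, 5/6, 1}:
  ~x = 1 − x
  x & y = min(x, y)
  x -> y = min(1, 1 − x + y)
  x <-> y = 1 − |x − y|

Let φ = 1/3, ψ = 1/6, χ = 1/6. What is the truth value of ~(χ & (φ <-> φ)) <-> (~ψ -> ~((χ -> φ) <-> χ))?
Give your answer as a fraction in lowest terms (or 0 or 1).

φ <-> φ = 1/3 <-> 1/3 = 1
χ & (φ <-> φ) = 1/6 & 1 = 1/6
~(χ & (φ <-> φ)) = ~1/6 = 5/6
~ψ = ~1/6 = 5/6
χ -> φ = 1/6 -> 1/3 = 1
(χ -> φ) <-> χ = 1 <-> 1/6 = 1/6
~((χ -> φ) <-> χ) = ~1/6 = 5/6
~ψ -> ~((χ -> φ) <-> χ) = 5/6 -> 5/6 = 1
~(χ & (φ <-> φ)) <-> (~ψ -> ~((χ -> φ) <-> χ)) = 5/6 <-> 1 = 5/6

5/6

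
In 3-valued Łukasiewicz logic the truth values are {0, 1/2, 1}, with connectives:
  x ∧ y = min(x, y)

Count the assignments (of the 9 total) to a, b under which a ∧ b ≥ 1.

a = 0, b = 0 ↦ 0  <
a = 0, b = 1/2 ↦ 0  <
a = 0, b = 1 ↦ 0  <
a = 1/2, b = 0 ↦ 0  <
a = 1/2, b = 1/2 ↦ 1/2  <
a = 1/2, b = 1 ↦ 1/2  <
a = 1, b = 0 ↦ 0  <
a = 1, b = 1/2 ↦ 1/2  <
a = 1, b = 1 ↦ 1  ≥
So 1 of the 9 assignments meets the threshold.

1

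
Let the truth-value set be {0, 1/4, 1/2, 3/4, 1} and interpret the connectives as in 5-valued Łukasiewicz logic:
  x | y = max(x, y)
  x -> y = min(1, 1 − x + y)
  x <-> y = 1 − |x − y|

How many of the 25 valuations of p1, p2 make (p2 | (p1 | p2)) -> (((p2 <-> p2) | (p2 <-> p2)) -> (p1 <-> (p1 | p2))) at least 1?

value 1: 19 assignments (counts)
value 3/4: 2 assignments
value 1/2: 2 assignments
value 1/4: 1 assignment
value 0: 1 assignment
So 19 of the 25 assignments meet the threshold.

19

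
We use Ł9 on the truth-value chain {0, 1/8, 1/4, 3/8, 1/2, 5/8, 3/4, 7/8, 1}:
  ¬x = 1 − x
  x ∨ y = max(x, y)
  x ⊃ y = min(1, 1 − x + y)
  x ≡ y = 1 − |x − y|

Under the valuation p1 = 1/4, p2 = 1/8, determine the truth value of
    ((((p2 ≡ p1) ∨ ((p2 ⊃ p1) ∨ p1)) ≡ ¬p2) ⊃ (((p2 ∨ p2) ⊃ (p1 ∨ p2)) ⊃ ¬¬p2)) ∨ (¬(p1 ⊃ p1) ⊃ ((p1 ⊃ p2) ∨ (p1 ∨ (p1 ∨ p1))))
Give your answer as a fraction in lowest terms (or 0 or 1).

p2 ≡ p1 = 1/8 ≡ 1/4 = 7/8
p2 ⊃ p1 = 1/8 ⊃ 1/4 = 1
(p2 ⊃ p1) ∨ p1 = 1 ∨ 1/4 = 1
(p2 ≡ p1) ∨ ((p2 ⊃ p1) ∨ p1) = 7/8 ∨ 1 = 1
¬p2 = ¬1/8 = 7/8
((p2 ≡ p1) ∨ ((p2 ⊃ p1) ∨ p1)) ≡ ¬p2 = 1 ≡ 7/8 = 7/8
p2 ∨ p2 = 1/8 ∨ 1/8 = 1/8
p1 ∨ p2 = 1/4 ∨ 1/8 = 1/4
(p2 ∨ p2) ⊃ (p1 ∨ p2) = 1/8 ⊃ 1/4 = 1
¬p2 = ¬1/8 = 7/8
¬¬p2 = ¬7/8 = 1/8
((p2 ∨ p2) ⊃ (p1 ∨ p2)) ⊃ ¬¬p2 = 1 ⊃ 1/8 = 1/8
(((p2 ≡ p1) ∨ ((p2 ⊃ p1) ∨ p1)) ≡ ¬p2) ⊃ (((p2 ∨ p2) ⊃ (p1 ∨ p2)) ⊃ ¬¬p2) = 7/8 ⊃ 1/8 = 1/4
p1 ⊃ p1 = 1/4 ⊃ 1/4 = 1
¬(p1 ⊃ p1) = ¬1 = 0
p1 ⊃ p2 = 1/4 ⊃ 1/8 = 7/8
p1 ∨ p1 = 1/4 ∨ 1/4 = 1/4
p1 ∨ (p1 ∨ p1) = 1/4 ∨ 1/4 = 1/4
(p1 ⊃ p2) ∨ (p1 ∨ (p1 ∨ p1)) = 7/8 ∨ 1/4 = 7/8
¬(p1 ⊃ p1) ⊃ ((p1 ⊃ p2) ∨ (p1 ∨ (p1 ∨ p1))) = 0 ⊃ 7/8 = 1
((((p2 ≡ p1) ∨ ((p2 ⊃ p1) ∨ p1)) ≡ ¬p2) ⊃ (((p2 ∨ p2) ⊃ (p1 ∨ p2)) ⊃ ¬¬p2)) ∨ (¬(p1 ⊃ p1) ⊃ ((p1 ⊃ p2) ∨ (p1 ∨ (p1 ∨ p1)))) = 1/4 ∨ 1 = 1

1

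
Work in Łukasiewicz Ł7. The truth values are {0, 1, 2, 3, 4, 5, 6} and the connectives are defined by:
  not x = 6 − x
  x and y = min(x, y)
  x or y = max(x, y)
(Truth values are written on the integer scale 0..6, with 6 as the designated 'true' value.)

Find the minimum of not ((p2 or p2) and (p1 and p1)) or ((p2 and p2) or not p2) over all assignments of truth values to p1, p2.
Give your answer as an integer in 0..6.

3

Take p1 = 3, p2 = 3:
p2 or p2 = 3 or 3 = 3
p1 and p1 = 3 and 3 = 3
(p2 or p2) and (p1 and p1) = 3 and 3 = 3
not ((p2 or p2) and (p1 and p1)) = not 3 = 3
p2 and p2 = 3 and 3 = 3
not p2 = not 3 = 3
(p2 and p2) or not p2 = 3 or 3 = 3
not ((p2 or p2) and (p1 and p1)) or ((p2 and p2) or not p2) = 3 or 3 = 3
No assignment yields a value below 3, so this is the minimum.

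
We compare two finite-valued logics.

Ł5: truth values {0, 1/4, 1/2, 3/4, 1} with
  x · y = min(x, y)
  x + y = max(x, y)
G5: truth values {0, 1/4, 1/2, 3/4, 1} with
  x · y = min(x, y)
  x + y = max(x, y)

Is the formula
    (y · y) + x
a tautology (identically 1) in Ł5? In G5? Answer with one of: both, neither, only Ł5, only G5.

In Ł5: at x = 0, y = 0 the value is 0 — not a tautology.
In G5: at x = 0, y = 0 the value is 0 — not a tautology.

neither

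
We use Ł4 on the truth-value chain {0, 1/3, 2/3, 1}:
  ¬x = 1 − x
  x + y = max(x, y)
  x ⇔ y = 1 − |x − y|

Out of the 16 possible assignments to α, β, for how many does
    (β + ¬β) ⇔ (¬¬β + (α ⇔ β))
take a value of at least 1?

10

α = 0, β = 0 ↦ 1  ≥
α = 0, β = 1/3 ↦ 1  ≥
α = 0, β = 2/3 ↦ 1  ≥
α = 0, β = 1 ↦ 1  ≥
α = 1/3, β = 0 ↦ 2/3  <
α = 1/3, β = 1/3 ↦ 2/3  <
α = 1/3, β = 2/3 ↦ 1  ≥
α = 1/3, β = 1 ↦ 1  ≥
α = 2/3, β = 0 ↦ 1/3  <
α = 2/3, β = 1/3 ↦ 1  ≥
α = 2/3, β = 2/3 ↦ 2/3  <
α = 2/3, β = 1 ↦ 1  ≥
α = 1, β = 0 ↦ 0  <
α = 1, β = 1/3 ↦ 2/3  <
α = 1, β = 2/3 ↦ 1  ≥
α = 1, β = 1 ↦ 1  ≥
So 10 of the 16 assignments meet the threshold.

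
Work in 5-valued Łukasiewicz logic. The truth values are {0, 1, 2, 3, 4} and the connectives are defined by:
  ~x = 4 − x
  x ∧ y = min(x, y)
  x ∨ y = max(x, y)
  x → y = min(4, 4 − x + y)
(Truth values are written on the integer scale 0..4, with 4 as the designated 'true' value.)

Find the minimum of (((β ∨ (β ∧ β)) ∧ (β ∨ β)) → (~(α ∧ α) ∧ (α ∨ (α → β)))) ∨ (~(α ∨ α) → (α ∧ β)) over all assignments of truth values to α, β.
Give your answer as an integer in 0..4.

Take α = 1, β = 4:
β ∧ β = 4 ∧ 4 = 4
β ∨ (β ∧ β) = 4 ∨ 4 = 4
β ∨ β = 4 ∨ 4 = 4
(β ∨ (β ∧ β)) ∧ (β ∨ β) = 4 ∧ 4 = 4
α ∧ α = 1 ∧ 1 = 1
~(α ∧ α) = ~1 = 3
α → β = 1 → 4 = 4
α ∨ (α → β) = 1 ∨ 4 = 4
~(α ∧ α) ∧ (α ∨ (α → β)) = 3 ∧ 4 = 3
((β ∨ (β ∧ β)) ∧ (β ∨ β)) → (~(α ∧ α) ∧ (α ∨ (α → β))) = 4 → 3 = 3
α ∨ α = 1 ∨ 1 = 1
~(α ∨ α) = ~1 = 3
α ∧ β = 1 ∧ 4 = 1
~(α ∨ α) → (α ∧ β) = 3 → 1 = 2
(((β ∨ (β ∧ β)) ∧ (β ∨ β)) → (~(α ∧ α) ∧ (α ∨ (α → β)))) ∨ (~(α ∨ α) → (α ∧ β)) = 3 ∨ 2 = 3
No assignment yields a value below 3, so this is the minimum.

3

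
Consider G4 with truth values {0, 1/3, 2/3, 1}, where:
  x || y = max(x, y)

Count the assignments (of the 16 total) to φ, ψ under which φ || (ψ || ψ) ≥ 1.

7

φ = 0, ψ = 0 ↦ 0  <
φ = 0, ψ = 1/3 ↦ 1/3  <
φ = 0, ψ = 2/3 ↦ 2/3  <
φ = 0, ψ = 1 ↦ 1  ≥
φ = 1/3, ψ = 0 ↦ 1/3  <
φ = 1/3, ψ = 1/3 ↦ 1/3  <
φ = 1/3, ψ = 2/3 ↦ 2/3  <
φ = 1/3, ψ = 1 ↦ 1  ≥
φ = 2/3, ψ = 0 ↦ 2/3  <
φ = 2/3, ψ = 1/3 ↦ 2/3  <
φ = 2/3, ψ = 2/3 ↦ 2/3  <
φ = 2/3, ψ = 1 ↦ 1  ≥
φ = 1, ψ = 0 ↦ 1  ≥
φ = 1, ψ = 1/3 ↦ 1  ≥
φ = 1, ψ = 2/3 ↦ 1  ≥
φ = 1, ψ = 1 ↦ 1  ≥
So 7 of the 16 assignments meet the threshold.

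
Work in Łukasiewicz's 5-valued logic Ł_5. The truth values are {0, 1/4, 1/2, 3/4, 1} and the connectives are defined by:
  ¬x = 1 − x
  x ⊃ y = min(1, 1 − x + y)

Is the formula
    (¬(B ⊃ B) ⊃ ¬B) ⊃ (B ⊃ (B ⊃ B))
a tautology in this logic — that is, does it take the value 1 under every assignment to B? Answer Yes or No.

Yes

B = 0 ↦ 1
B = 1/4 ↦ 1
B = 1/2 ↦ 1
B = 3/4 ↦ 1
B = 1 ↦ 1
Every assignment gives a value ≥ 1.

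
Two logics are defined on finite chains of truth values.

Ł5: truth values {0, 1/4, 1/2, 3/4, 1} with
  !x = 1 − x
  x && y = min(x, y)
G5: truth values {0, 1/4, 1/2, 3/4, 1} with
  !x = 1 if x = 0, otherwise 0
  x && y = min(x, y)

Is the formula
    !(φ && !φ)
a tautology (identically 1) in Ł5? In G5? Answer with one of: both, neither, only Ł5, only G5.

only G5

In Ł5: at φ = 1/4 the value is 3/4 — not a tautology.
In G5: every assignment gives 1 — tautology.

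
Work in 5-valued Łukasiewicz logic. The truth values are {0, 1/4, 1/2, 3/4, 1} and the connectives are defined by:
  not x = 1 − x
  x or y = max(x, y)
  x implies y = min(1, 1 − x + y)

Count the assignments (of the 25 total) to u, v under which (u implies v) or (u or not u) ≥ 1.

value 1: 19 assignments (counts)
value 3/4: 5 assignments
value 1/2: 1 assignment
So 19 of the 25 assignments meet the threshold.

19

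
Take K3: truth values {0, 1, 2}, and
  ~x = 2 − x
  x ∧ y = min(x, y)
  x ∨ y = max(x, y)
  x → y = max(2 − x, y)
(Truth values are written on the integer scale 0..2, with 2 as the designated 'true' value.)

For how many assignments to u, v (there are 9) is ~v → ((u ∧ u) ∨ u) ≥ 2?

u = 0, v = 0 ↦ 0  <
u = 0, v = 1 ↦ 1  <
u = 0, v = 2 ↦ 2  ≥
u = 1, v = 0 ↦ 1  <
u = 1, v = 1 ↦ 1  <
u = 1, v = 2 ↦ 2  ≥
u = 2, v = 0 ↦ 2  ≥
u = 2, v = 1 ↦ 2  ≥
u = 2, v = 2 ↦ 2  ≥
So 5 of the 9 assignments meet the threshold.

5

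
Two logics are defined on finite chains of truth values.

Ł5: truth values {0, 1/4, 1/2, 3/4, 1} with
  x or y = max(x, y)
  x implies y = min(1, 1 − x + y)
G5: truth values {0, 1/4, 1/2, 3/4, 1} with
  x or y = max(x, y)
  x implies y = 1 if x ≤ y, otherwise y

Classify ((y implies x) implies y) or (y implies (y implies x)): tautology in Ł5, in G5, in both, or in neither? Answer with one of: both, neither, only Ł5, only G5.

both

In Ł5: every assignment gives 1 — tautology.
In G5: every assignment gives 1 — tautology.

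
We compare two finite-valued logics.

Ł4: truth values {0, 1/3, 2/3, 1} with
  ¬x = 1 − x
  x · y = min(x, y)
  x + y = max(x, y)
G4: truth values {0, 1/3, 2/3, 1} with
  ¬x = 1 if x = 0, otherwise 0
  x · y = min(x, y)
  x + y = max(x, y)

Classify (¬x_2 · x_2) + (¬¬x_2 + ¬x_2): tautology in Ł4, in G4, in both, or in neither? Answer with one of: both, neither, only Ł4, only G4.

In Ł4: at x_2 = 1/3 the value is 2/3 — not a tautology.
In G4: every assignment gives 1 — tautology.

only G4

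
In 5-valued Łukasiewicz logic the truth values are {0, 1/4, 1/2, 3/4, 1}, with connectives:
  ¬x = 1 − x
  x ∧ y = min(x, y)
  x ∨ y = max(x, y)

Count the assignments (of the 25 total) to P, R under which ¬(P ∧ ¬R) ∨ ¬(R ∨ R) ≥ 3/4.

value 1: 13 assignments (counts)
value 3/4: 9 assignments (counts)
value 1/2: 3 assignments
So 22 of the 25 assignments meet the threshold.

22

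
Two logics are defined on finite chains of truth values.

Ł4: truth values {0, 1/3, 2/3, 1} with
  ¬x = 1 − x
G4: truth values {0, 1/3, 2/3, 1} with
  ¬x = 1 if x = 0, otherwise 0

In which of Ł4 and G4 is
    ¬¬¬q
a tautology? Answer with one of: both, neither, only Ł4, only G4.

neither

In Ł4: at q = 1/3 the value is 2/3 — not a tautology.
In G4: at q = 1/3 the value is 0 — not a tautology.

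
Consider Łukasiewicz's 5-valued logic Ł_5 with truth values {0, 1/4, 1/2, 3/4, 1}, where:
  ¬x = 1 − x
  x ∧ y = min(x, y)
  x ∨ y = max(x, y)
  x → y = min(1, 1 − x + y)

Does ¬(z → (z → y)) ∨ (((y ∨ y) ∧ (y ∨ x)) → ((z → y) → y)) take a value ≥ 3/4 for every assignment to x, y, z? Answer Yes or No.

Yes

At x = 1/2, y = 3/4, z = 1, for instance:
z → y = 1 → 3/4 = 3/4
z → (z → y) = 1 → 3/4 = 3/4
¬(z → (z → y)) = ¬3/4 = 1/4
y ∨ y = 3/4 ∨ 3/4 = 3/4
y ∨ x = 3/4 ∨ 1/2 = 3/4
(y ∨ y) ∧ (y ∨ x) = 3/4 ∧ 3/4 = 3/4
z → y = 1 → 3/4 = 3/4
(z → y) → y = 3/4 → 3/4 = 1
((y ∨ y) ∧ (y ∨ x)) → ((z → y) → y) = 3/4 → 1 = 1
¬(z → (z → y)) ∨ (((y ∨ y) ∧ (y ∨ x)) → ((z → y) → y)) = 1/4 ∨ 1 = 1
and checking the remaining 124 assignments likewise gives ≥ 3/4 in every case.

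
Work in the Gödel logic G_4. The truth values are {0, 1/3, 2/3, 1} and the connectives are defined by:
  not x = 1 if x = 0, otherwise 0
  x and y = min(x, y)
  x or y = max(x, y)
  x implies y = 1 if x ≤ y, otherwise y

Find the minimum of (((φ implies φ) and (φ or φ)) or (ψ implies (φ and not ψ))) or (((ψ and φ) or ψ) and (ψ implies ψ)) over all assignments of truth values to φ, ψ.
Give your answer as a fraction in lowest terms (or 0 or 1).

1/3

Take φ = 0, ψ = 1/3:
φ implies φ = 0 implies 0 = 1
φ or φ = 0 or 0 = 0
(φ implies φ) and (φ or φ) = 1 and 0 = 0
not ψ = not 1/3 = 0
φ and not ψ = 0 and 0 = 0
ψ implies (φ and not ψ) = 1/3 implies 0 = 0
((φ implies φ) and (φ or φ)) or (ψ implies (φ and not ψ)) = 0 or 0 = 0
ψ and φ = 1/3 and 0 = 0
(ψ and φ) or ψ = 0 or 1/3 = 1/3
ψ implies ψ = 1/3 implies 1/3 = 1
((ψ and φ) or ψ) and (ψ implies ψ) = 1/3 and 1 = 1/3
(((φ implies φ) and (φ or φ)) or (ψ implies (φ and not ψ))) or (((ψ and φ) or ψ) and (ψ implies ψ)) = 0 or 1/3 = 1/3
No assignment yields a value below 1/3, so this is the minimum.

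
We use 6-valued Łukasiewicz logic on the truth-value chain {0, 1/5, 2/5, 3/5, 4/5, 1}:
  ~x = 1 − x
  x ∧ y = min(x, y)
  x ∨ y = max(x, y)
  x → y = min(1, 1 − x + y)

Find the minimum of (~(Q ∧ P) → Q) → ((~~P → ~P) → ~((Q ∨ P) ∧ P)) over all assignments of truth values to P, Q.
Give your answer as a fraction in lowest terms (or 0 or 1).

Take P = 2/5, Q = 3/5:
Q ∧ P = 3/5 ∧ 2/5 = 2/5
~(Q ∧ P) = ~2/5 = 3/5
~(Q ∧ P) → Q = 3/5 → 3/5 = 1
~P = ~2/5 = 3/5
~~P = ~3/5 = 2/5
~P = ~2/5 = 3/5
~~P → ~P = 2/5 → 3/5 = 1
Q ∨ P = 3/5 ∨ 2/5 = 3/5
(Q ∨ P) ∧ P = 3/5 ∧ 2/5 = 2/5
~((Q ∨ P) ∧ P) = ~2/5 = 3/5
(~~P → ~P) → ~((Q ∨ P) ∧ P) = 1 → 3/5 = 3/5
(~(Q ∧ P) → Q) → ((~~P → ~P) → ~((Q ∨ P) ∧ P)) = 1 → 3/5 = 3/5
No assignment yields a value below 3/5, so this is the minimum.

3/5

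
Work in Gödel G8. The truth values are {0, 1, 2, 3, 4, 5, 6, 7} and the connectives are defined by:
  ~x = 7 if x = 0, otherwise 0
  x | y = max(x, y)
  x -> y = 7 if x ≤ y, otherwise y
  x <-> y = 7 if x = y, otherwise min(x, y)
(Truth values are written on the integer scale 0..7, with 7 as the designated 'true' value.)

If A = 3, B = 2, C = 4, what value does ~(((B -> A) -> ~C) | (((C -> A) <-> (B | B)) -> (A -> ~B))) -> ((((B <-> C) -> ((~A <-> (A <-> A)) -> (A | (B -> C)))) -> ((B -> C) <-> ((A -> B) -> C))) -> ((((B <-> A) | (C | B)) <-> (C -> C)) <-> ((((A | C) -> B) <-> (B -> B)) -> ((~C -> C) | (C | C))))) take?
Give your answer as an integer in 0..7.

B -> A = 2 -> 3 = 7
~C = ~4 = 0
(B -> A) -> ~C = 7 -> 0 = 0
C -> A = 4 -> 3 = 3
B | B = 2 | 2 = 2
(C -> A) <-> (B | B) = 3 <-> 2 = 2
~B = ~2 = 0
A -> ~B = 3 -> 0 = 0
((C -> A) <-> (B | B)) -> (A -> ~B) = 2 -> 0 = 0
((B -> A) -> ~C) | (((C -> A) <-> (B | B)) -> (A -> ~B)) = 0 | 0 = 0
~(((B -> A) -> ~C) | (((C -> A) <-> (B | B)) -> (A -> ~B))) = ~0 = 7
B <-> C = 2 <-> 4 = 2
~A = ~3 = 0
A <-> A = 3 <-> 3 = 7
~A <-> (A <-> A) = 0 <-> 7 = 0
B -> C = 2 -> 4 = 7
A | (B -> C) = 3 | 7 = 7
(~A <-> (A <-> A)) -> (A | (B -> C)) = 0 -> 7 = 7
(B <-> C) -> ((~A <-> (A <-> A)) -> (A | (B -> C))) = 2 -> 7 = 7
B -> C = 2 -> 4 = 7
A -> B = 3 -> 2 = 2
(A -> B) -> C = 2 -> 4 = 7
(B -> C) <-> ((A -> B) -> C) = 7 <-> 7 = 7
((B <-> C) -> ((~A <-> (A <-> A)) -> (A | (B -> C)))) -> ((B -> C) <-> ((A -> B) -> C)) = 7 -> 7 = 7
B <-> A = 2 <-> 3 = 2
C | B = 4 | 2 = 4
(B <-> A) | (C | B) = 2 | 4 = 4
C -> C = 4 -> 4 = 7
((B <-> A) | (C | B)) <-> (C -> C) = 4 <-> 7 = 4
A | C = 3 | 4 = 4
(A | C) -> B = 4 -> 2 = 2
B -> B = 2 -> 2 = 7
((A | C) -> B) <-> (B -> B) = 2 <-> 7 = 2
~C = ~4 = 0
~C -> C = 0 -> 4 = 7
C | C = 4 | 4 = 4
(~C -> C) | (C | C) = 7 | 4 = 7
(((A | C) -> B) <-> (B -> B)) -> ((~C -> C) | (C | C)) = 2 -> 7 = 7
(((B <-> A) | (C | B)) <-> (C -> C)) <-> ((((A | C) -> B) <-> (B -> B)) -> ((~C -> C) | (C | C))) = 4 <-> 7 = 4
(((B <-> C) -> ((~A <-> (A <-> A)) -> (A | (B -> C)))) -> ((B -> C) <-> ((A -> B) -> C))) -> ((((B <-> A) | (C | B)) <-> (C -> C)) <-> ((((A | C) -> B) <-> (B -> B)) -> ((~C -> C) | (C | C)))) = 7 -> 4 = 4
~(((B -> A) -> ~C) | (((C -> A) <-> (B | B)) -> (A -> ~B))) -> ((((B <-> C) -> ((~A <-> (A <-> A)) -> (A | (B -> C)))) -> ((B -> C) <-> ((A -> B) -> C))) -> ((((B <-> A) | (C | B)) <-> (C -> C)) <-> ((((A | C) -> B) <-> (B -> B)) -> ((~C -> C) | (C | C))))) = 7 -> 4 = 4

4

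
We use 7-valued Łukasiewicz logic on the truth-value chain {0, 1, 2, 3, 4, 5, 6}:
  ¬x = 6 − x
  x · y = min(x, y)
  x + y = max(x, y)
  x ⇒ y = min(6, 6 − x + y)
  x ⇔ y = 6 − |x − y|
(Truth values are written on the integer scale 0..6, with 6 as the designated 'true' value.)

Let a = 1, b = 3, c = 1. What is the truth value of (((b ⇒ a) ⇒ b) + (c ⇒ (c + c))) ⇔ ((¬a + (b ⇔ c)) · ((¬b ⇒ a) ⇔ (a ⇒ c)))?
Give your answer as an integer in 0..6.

4

b ⇒ a = 3 ⇒ 1 = 4
(b ⇒ a) ⇒ b = 4 ⇒ 3 = 5
c + c = 1 + 1 = 1
c ⇒ (c + c) = 1 ⇒ 1 = 6
((b ⇒ a) ⇒ b) + (c ⇒ (c + c)) = 5 + 6 = 6
¬a = ¬1 = 5
b ⇔ c = 3 ⇔ 1 = 4
¬a + (b ⇔ c) = 5 + 4 = 5
¬b = ¬3 = 3
¬b ⇒ a = 3 ⇒ 1 = 4
a ⇒ c = 1 ⇒ 1 = 6
(¬b ⇒ a) ⇔ (a ⇒ c) = 4 ⇔ 6 = 4
(¬a + (b ⇔ c)) · ((¬b ⇒ a) ⇔ (a ⇒ c)) = 5 · 4 = 4
(((b ⇒ a) ⇒ b) + (c ⇒ (c + c))) ⇔ ((¬a + (b ⇔ c)) · ((¬b ⇒ a) ⇔ (a ⇒ c))) = 6 ⇔ 4 = 4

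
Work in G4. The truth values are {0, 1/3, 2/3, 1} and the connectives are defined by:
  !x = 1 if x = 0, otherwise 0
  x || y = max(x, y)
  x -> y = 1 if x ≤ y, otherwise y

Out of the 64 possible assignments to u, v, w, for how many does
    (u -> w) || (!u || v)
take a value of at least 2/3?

54

value 1: 46 assignments (counts)
value 2/3: 8 assignments (counts)
value 1/3: 7 assignments
value 0: 3 assignments
So 54 of the 64 assignments meet the threshold.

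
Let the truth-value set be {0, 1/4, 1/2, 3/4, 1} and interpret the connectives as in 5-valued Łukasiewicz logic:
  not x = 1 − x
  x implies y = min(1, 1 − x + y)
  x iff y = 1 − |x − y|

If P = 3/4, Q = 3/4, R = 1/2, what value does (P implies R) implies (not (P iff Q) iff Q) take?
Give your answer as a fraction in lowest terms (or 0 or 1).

P implies R = 3/4 implies 1/2 = 3/4
P iff Q = 3/4 iff 3/4 = 1
not (P iff Q) = not 1 = 0
not (P iff Q) iff Q = 0 iff 3/4 = 1/4
(P implies R) implies (not (P iff Q) iff Q) = 3/4 implies 1/4 = 1/2

1/2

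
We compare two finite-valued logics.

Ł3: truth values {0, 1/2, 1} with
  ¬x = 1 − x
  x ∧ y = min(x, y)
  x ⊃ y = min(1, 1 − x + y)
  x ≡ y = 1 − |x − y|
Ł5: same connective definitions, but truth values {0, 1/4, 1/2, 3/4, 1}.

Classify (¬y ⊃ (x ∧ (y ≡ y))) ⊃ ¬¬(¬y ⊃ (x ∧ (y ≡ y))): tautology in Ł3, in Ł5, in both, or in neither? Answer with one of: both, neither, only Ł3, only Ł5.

In Ł3: every assignment gives 1 — tautology.
In Ł5: every assignment gives 1 — tautology.

both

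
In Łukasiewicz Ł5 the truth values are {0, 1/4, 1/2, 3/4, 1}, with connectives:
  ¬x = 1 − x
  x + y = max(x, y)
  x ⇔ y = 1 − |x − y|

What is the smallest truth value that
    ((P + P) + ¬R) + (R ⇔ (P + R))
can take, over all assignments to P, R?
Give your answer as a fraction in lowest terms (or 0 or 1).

Take P = 1/2, R = 1/4:
P + P = 1/2 + 1/2 = 1/2
¬R = ¬1/4 = 3/4
(P + P) + ¬R = 1/2 + 3/4 = 3/4
P + R = 1/2 + 1/4 = 1/2
R ⇔ (P + R) = 1/4 ⇔ 1/2 = 3/4
((P + P) + ¬R) + (R ⇔ (P + R)) = 3/4 + 3/4 = 3/4
No assignment yields a value below 3/4, so this is the minimum.

3/4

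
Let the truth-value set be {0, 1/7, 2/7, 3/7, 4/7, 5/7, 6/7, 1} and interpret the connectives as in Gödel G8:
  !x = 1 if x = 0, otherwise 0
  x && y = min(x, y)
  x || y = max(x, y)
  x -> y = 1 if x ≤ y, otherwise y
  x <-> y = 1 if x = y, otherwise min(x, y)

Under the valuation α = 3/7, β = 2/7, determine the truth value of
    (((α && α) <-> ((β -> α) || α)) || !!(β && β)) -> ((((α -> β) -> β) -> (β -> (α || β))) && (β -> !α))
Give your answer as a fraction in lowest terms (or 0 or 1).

0

α && α = 3/7 && 3/7 = 3/7
β -> α = 2/7 -> 3/7 = 1
(β -> α) || α = 1 || 3/7 = 1
(α && α) <-> ((β -> α) || α) = 3/7 <-> 1 = 3/7
β && β = 2/7 && 2/7 = 2/7
!(β && β) = !2/7 = 0
!!(β && β) = !0 = 1
((α && α) <-> ((β -> α) || α)) || !!(β && β) = 3/7 || 1 = 1
α -> β = 3/7 -> 2/7 = 2/7
(α -> β) -> β = 2/7 -> 2/7 = 1
α || β = 3/7 || 2/7 = 3/7
β -> (α || β) = 2/7 -> 3/7 = 1
((α -> β) -> β) -> (β -> (α || β)) = 1 -> 1 = 1
!α = !3/7 = 0
β -> !α = 2/7 -> 0 = 0
(((α -> β) -> β) -> (β -> (α || β))) && (β -> !α) = 1 && 0 = 0
(((α && α) <-> ((β -> α) || α)) || !!(β && β)) -> ((((α -> β) -> β) -> (β -> (α || β))) && (β -> !α)) = 1 -> 0 = 0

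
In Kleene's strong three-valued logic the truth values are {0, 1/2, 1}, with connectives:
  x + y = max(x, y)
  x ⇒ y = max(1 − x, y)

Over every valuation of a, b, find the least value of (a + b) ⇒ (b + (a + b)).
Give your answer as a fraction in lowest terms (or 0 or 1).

Take a = 0, b = 1/2:
a + b = 0 + 1/2 = 1/2
a + b = 0 + 1/2 = 1/2
b + (a + b) = 1/2 + 1/2 = 1/2
(a + b) ⇒ (b + (a + b)) = 1/2 ⇒ 1/2 = 1/2
No assignment yields a value below 1/2, so this is the minimum.

1/2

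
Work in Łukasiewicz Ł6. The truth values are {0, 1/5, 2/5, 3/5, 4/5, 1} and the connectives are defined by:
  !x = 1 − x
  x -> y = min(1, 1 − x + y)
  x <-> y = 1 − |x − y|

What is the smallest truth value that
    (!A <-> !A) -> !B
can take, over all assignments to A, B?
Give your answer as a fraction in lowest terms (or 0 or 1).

Take A = 0, B = 1:
!A = !0 = 1
!A = !0 = 1
!A <-> !A = 1 <-> 1 = 1
!B = !1 = 0
(!A <-> !A) -> !B = 1 -> 0 = 0
No assignment yields a value below 0, so this is the minimum.

0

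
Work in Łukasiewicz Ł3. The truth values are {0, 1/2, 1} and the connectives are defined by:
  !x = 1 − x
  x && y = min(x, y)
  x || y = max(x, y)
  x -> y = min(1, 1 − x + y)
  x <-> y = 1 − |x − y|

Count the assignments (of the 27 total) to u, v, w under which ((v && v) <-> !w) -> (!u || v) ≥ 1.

value 1: 22 assignments (counts)
value 1/2: 4 assignments
value 0: 1 assignment
So 22 of the 27 assignments meet the threshold.

22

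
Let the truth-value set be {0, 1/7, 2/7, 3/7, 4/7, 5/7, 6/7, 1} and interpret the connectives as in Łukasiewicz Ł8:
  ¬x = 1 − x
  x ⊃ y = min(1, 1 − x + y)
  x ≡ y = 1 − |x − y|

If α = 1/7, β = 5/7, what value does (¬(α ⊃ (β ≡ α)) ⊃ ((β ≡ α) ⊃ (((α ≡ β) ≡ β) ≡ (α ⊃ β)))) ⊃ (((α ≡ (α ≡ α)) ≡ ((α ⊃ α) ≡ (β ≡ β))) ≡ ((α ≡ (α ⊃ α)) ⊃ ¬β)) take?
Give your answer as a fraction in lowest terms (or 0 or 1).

1/7

β ≡ α = 5/7 ≡ 1/7 = 3/7
α ⊃ (β ≡ α) = 1/7 ⊃ 3/7 = 1
¬(α ⊃ (β ≡ α)) = ¬1 = 0
β ≡ α = 5/7 ≡ 1/7 = 3/7
α ≡ β = 1/7 ≡ 5/7 = 3/7
(α ≡ β) ≡ β = 3/7 ≡ 5/7 = 5/7
α ⊃ β = 1/7 ⊃ 5/7 = 1
((α ≡ β) ≡ β) ≡ (α ⊃ β) = 5/7 ≡ 1 = 5/7
(β ≡ α) ⊃ (((α ≡ β) ≡ β) ≡ (α ⊃ β)) = 3/7 ⊃ 5/7 = 1
¬(α ⊃ (β ≡ α)) ⊃ ((β ≡ α) ⊃ (((α ≡ β) ≡ β) ≡ (α ⊃ β))) = 0 ⊃ 1 = 1
α ≡ α = 1/7 ≡ 1/7 = 1
α ≡ (α ≡ α) = 1/7 ≡ 1 = 1/7
α ⊃ α = 1/7 ⊃ 1/7 = 1
β ≡ β = 5/7 ≡ 5/7 = 1
(α ⊃ α) ≡ (β ≡ β) = 1 ≡ 1 = 1
(α ≡ (α ≡ α)) ≡ ((α ⊃ α) ≡ (β ≡ β)) = 1/7 ≡ 1 = 1/7
α ⊃ α = 1/7 ⊃ 1/7 = 1
α ≡ (α ⊃ α) = 1/7 ≡ 1 = 1/7
¬β = ¬5/7 = 2/7
(α ≡ (α ⊃ α)) ⊃ ¬β = 1/7 ⊃ 2/7 = 1
((α ≡ (α ≡ α)) ≡ ((α ⊃ α) ≡ (β ≡ β))) ≡ ((α ≡ (α ⊃ α)) ⊃ ¬β) = 1/7 ≡ 1 = 1/7
(¬(α ⊃ (β ≡ α)) ⊃ ((β ≡ α) ⊃ (((α ≡ β) ≡ β) ≡ (α ⊃ β)))) ⊃ (((α ≡ (α ≡ α)) ≡ ((α ⊃ α) ≡ (β ≡ β))) ≡ ((α ≡ (α ⊃ α)) ⊃ ¬β)) = 1 ⊃ 1/7 = 1/7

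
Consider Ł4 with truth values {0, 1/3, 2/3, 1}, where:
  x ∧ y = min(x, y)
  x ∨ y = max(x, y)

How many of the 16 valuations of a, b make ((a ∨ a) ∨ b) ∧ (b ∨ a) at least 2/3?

12

a = 0, b = 0 ↦ 0  <
a = 0, b = 1/3 ↦ 1/3  <
a = 0, b = 2/3 ↦ 2/3  ≥
a = 0, b = 1 ↦ 1  ≥
a = 1/3, b = 0 ↦ 1/3  <
a = 1/3, b = 1/3 ↦ 1/3  <
a = 1/3, b = 2/3 ↦ 2/3  ≥
a = 1/3, b = 1 ↦ 1  ≥
a = 2/3, b = 0 ↦ 2/3  ≥
a = 2/3, b = 1/3 ↦ 2/3  ≥
a = 2/3, b = 2/3 ↦ 2/3  ≥
a = 2/3, b = 1 ↦ 1  ≥
a = 1, b = 0 ↦ 1  ≥
a = 1, b = 1/3 ↦ 1  ≥
a = 1, b = 2/3 ↦ 1  ≥
a = 1, b = 1 ↦ 1  ≥
So 12 of the 16 assignments meet the threshold.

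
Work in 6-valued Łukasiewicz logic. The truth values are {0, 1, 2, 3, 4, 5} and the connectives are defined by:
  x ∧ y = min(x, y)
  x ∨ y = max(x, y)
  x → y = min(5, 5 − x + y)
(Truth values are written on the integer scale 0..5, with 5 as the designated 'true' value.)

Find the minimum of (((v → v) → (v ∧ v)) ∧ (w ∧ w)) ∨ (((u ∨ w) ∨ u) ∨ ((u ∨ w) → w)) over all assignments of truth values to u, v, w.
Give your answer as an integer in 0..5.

Take u = 2, v = 0, w = 0:
v → v = 0 → 0 = 5
v ∧ v = 0 ∧ 0 = 0
(v → v) → (v ∧ v) = 5 → 0 = 0
w ∧ w = 0 ∧ 0 = 0
((v → v) → (v ∧ v)) ∧ (w ∧ w) = 0 ∧ 0 = 0
u ∨ w = 2 ∨ 0 = 2
(u ∨ w) ∨ u = 2 ∨ 2 = 2
u ∨ w = 2 ∨ 0 = 2
(u ∨ w) → w = 2 → 0 = 3
((u ∨ w) ∨ u) ∨ ((u ∨ w) → w) = 2 ∨ 3 = 3
(((v → v) → (v ∧ v)) ∧ (w ∧ w)) ∨ (((u ∨ w) ∨ u) ∨ ((u ∨ w) → w)) = 0 ∨ 3 = 3
No assignment yields a value below 3, so this is the minimum.

3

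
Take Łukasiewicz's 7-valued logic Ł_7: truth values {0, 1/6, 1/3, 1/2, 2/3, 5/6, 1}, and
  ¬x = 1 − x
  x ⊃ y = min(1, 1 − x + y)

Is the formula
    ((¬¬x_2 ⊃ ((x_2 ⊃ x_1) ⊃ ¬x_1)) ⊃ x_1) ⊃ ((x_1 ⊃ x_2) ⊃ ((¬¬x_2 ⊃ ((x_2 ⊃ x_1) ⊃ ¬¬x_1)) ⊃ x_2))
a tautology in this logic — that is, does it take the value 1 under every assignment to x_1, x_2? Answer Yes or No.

No

Counterexample: take x_1 = 2/3, x_2 = 1/2.
¬x_2 = ¬1/2 = 1/2
¬¬x_2 = ¬1/2 = 1/2
x_2 ⊃ x_1 = 1/2 ⊃ 2/3 = 1
¬x_1 = ¬2/3 = 1/3
(x_2 ⊃ x_1) ⊃ ¬x_1 = 1 ⊃ 1/3 = 1/3
¬¬x_2 ⊃ ((x_2 ⊃ x_1) ⊃ ¬x_1) = 1/2 ⊃ 1/3 = 5/6
(¬¬x_2 ⊃ ((x_2 ⊃ x_1) ⊃ ¬x_1)) ⊃ x_1 = 5/6 ⊃ 2/3 = 5/6
x_1 ⊃ x_2 = 2/3 ⊃ 1/2 = 5/6
¬x_2 = ¬1/2 = 1/2
¬¬x_2 = ¬1/2 = 1/2
x_2 ⊃ x_1 = 1/2 ⊃ 2/3 = 1
¬x_1 = ¬2/3 = 1/3
¬¬x_1 = ¬1/3 = 2/3
(x_2 ⊃ x_1) ⊃ ¬¬x_1 = 1 ⊃ 2/3 = 2/3
¬¬x_2 ⊃ ((x_2 ⊃ x_1) ⊃ ¬¬x_1) = 1/2 ⊃ 2/3 = 1
(¬¬x_2 ⊃ ((x_2 ⊃ x_1) ⊃ ¬¬x_1)) ⊃ x_2 = 1 ⊃ 1/2 = 1/2
(x_1 ⊃ x_2) ⊃ ((¬¬x_2 ⊃ ((x_2 ⊃ x_1) ⊃ ¬¬x_1)) ⊃ x_2) = 5/6 ⊃ 1/2 = 2/3
((¬¬x_2 ⊃ ((x_2 ⊃ x_1) ⊃ ¬x_1)) ⊃ x_1) ⊃ ((x_1 ⊃ x_2) ⊃ ((¬¬x_2 ⊃ ((x_2 ⊃ x_1) ⊃ ¬¬x_1)) ⊃ x_2)) = 5/6 ⊃ 2/3 = 5/6
This gives 5/6 ≠ 1.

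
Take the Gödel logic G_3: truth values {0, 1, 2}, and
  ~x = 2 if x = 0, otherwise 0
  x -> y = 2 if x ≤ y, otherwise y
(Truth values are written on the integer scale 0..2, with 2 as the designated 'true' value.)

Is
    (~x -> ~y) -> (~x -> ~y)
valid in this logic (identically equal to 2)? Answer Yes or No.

x = 0, y = 0 ↦ 2
x = 0, y = 1 ↦ 2
x = 0, y = 2 ↦ 2
x = 1, y = 0 ↦ 2
x = 1, y = 1 ↦ 2
x = 1, y = 2 ↦ 2
x = 2, y = 0 ↦ 2
x = 2, y = 1 ↦ 2
x = 2, y = 2 ↦ 2
Every assignment gives a value ≥ 2.

Yes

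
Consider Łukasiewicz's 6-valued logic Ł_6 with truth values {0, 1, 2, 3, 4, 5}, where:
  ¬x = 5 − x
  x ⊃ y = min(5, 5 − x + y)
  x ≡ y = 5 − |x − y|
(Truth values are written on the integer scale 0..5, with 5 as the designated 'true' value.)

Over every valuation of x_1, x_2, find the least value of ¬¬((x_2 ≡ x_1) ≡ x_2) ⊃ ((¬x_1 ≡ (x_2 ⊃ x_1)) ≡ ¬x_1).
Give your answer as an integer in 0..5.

Take x_1 = 0, x_2 = 3:
x_2 ≡ x_1 = 3 ≡ 0 = 2
(x_2 ≡ x_1) ≡ x_2 = 2 ≡ 3 = 4
¬((x_2 ≡ x_1) ≡ x_2) = ¬4 = 1
¬¬((x_2 ≡ x_1) ≡ x_2) = ¬1 = 4
¬x_1 = ¬0 = 5
x_2 ⊃ x_1 = 3 ⊃ 0 = 2
¬x_1 ≡ (x_2 ⊃ x_1) = 5 ≡ 2 = 2
¬x_1 = ¬0 = 5
(¬x_1 ≡ (x_2 ⊃ x_1)) ≡ ¬x_1 = 2 ≡ 5 = 2
¬¬((x_2 ≡ x_1) ≡ x_2) ⊃ ((¬x_1 ≡ (x_2 ⊃ x_1)) ≡ ¬x_1) = 4 ⊃ 2 = 3
No assignment yields a value below 3, so this is the minimum.

3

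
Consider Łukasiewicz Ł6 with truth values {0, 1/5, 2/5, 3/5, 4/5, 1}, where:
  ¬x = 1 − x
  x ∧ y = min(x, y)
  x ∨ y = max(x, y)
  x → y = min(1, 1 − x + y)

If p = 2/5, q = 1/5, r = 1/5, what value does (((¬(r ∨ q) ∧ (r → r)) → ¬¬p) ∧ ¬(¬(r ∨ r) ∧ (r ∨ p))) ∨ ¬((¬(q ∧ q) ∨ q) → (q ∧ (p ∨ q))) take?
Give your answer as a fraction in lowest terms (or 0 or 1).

r ∨ q = 1/5 ∨ 1/5 = 1/5
¬(r ∨ q) = ¬1/5 = 4/5
r → r = 1/5 → 1/5 = 1
¬(r ∨ q) ∧ (r → r) = 4/5 ∧ 1 = 4/5
¬p = ¬2/5 = 3/5
¬¬p = ¬3/5 = 2/5
(¬(r ∨ q) ∧ (r → r)) → ¬¬p = 4/5 → 2/5 = 3/5
r ∨ r = 1/5 ∨ 1/5 = 1/5
¬(r ∨ r) = ¬1/5 = 4/5
r ∨ p = 1/5 ∨ 2/5 = 2/5
¬(r ∨ r) ∧ (r ∨ p) = 4/5 ∧ 2/5 = 2/5
¬(¬(r ∨ r) ∧ (r ∨ p)) = ¬2/5 = 3/5
((¬(r ∨ q) ∧ (r → r)) → ¬¬p) ∧ ¬(¬(r ∨ r) ∧ (r ∨ p)) = 3/5 ∧ 3/5 = 3/5
q ∧ q = 1/5 ∧ 1/5 = 1/5
¬(q ∧ q) = ¬1/5 = 4/5
¬(q ∧ q) ∨ q = 4/5 ∨ 1/5 = 4/5
p ∨ q = 2/5 ∨ 1/5 = 2/5
q ∧ (p ∨ q) = 1/5 ∧ 2/5 = 1/5
(¬(q ∧ q) ∨ q) → (q ∧ (p ∨ q)) = 4/5 → 1/5 = 2/5
¬((¬(q ∧ q) ∨ q) → (q ∧ (p ∨ q))) = ¬2/5 = 3/5
(((¬(r ∨ q) ∧ (r → r)) → ¬¬p) ∧ ¬(¬(r ∨ r) ∧ (r ∨ p))) ∨ ¬((¬(q ∧ q) ∨ q) → (q ∧ (p ∨ q))) = 3/5 ∨ 3/5 = 3/5

3/5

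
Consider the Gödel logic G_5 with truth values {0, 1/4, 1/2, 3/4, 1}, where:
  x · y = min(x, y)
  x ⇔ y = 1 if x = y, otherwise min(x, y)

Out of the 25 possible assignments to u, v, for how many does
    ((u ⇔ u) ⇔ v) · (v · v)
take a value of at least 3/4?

10

value 1: 5 assignments (counts)
value 3/4: 5 assignments (counts)
value 1/2: 5 assignments
value 1/4: 5 assignments
value 0: 5 assignments
So 10 of the 25 assignments meet the threshold.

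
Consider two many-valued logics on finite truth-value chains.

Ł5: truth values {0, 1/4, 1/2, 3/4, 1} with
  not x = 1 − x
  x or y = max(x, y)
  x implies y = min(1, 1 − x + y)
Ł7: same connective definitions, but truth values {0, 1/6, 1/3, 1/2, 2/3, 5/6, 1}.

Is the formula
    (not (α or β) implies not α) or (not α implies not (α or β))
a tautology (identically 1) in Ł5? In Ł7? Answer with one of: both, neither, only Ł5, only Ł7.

both

In Ł5: every assignment gives 1 — tautology.
In Ł7: every assignment gives 1 — tautology.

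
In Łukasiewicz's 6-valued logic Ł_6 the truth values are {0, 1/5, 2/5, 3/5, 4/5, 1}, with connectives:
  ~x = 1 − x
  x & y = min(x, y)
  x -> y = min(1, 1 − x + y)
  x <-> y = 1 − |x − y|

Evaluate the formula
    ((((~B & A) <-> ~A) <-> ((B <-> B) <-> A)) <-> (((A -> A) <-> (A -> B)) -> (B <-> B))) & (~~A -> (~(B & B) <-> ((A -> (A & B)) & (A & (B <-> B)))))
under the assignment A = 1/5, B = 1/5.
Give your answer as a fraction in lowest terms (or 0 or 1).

~B = ~1/5 = 4/5
~B & A = 4/5 & 1/5 = 1/5
~A = ~1/5 = 4/5
(~B & A) <-> ~A = 1/5 <-> 4/5 = 2/5
B <-> B = 1/5 <-> 1/5 = 1
(B <-> B) <-> A = 1 <-> 1/5 = 1/5
((~B & A) <-> ~A) <-> ((B <-> B) <-> A) = 2/5 <-> 1/5 = 4/5
A -> A = 1/5 -> 1/5 = 1
A -> B = 1/5 -> 1/5 = 1
(A -> A) <-> (A -> B) = 1 <-> 1 = 1
B <-> B = 1/5 <-> 1/5 = 1
((A -> A) <-> (A -> B)) -> (B <-> B) = 1 -> 1 = 1
(((~B & A) <-> ~A) <-> ((B <-> B) <-> A)) <-> (((A -> A) <-> (A -> B)) -> (B <-> B)) = 4/5 <-> 1 = 4/5
~A = ~1/5 = 4/5
~~A = ~4/5 = 1/5
B & B = 1/5 & 1/5 = 1/5
~(B & B) = ~1/5 = 4/5
A & B = 1/5 & 1/5 = 1/5
A -> (A & B) = 1/5 -> 1/5 = 1
B <-> B = 1/5 <-> 1/5 = 1
A & (B <-> B) = 1/5 & 1 = 1/5
(A -> (A & B)) & (A & (B <-> B)) = 1 & 1/5 = 1/5
~(B & B) <-> ((A -> (A & B)) & (A & (B <-> B))) = 4/5 <-> 1/5 = 2/5
~~A -> (~(B & B) <-> ((A -> (A & B)) & (A & (B <-> B)))) = 1/5 -> 2/5 = 1
((((~B & A) <-> ~A) <-> ((B <-> B) <-> A)) <-> (((A -> A) <-> (A -> B)) -> (B <-> B))) & (~~A -> (~(B & B) <-> ((A -> (A & B)) & (A & (B <-> B))))) = 4/5 & 1 = 4/5

4/5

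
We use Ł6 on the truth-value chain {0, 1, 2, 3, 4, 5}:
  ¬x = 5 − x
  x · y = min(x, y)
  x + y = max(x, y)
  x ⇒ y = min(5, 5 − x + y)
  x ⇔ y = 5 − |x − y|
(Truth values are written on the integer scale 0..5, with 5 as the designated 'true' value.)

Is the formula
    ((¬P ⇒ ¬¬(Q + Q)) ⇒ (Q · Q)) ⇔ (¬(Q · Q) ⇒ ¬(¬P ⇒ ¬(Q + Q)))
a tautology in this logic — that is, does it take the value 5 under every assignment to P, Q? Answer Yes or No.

Counterexample: take P = 0, Q = 0.
¬P = ¬0 = 5
Q + Q = 0 + 0 = 0
¬(Q + Q) = ¬0 = 5
¬¬(Q + Q) = ¬5 = 0
¬P ⇒ ¬¬(Q + Q) = 5 ⇒ 0 = 0
Q · Q = 0 · 0 = 0
(¬P ⇒ ¬¬(Q + Q)) ⇒ (Q · Q) = 0 ⇒ 0 = 5
Q · Q = 0 · 0 = 0
¬(Q · Q) = ¬0 = 5
¬P = ¬0 = 5
Q + Q = 0 + 0 = 0
¬(Q + Q) = ¬0 = 5
¬P ⇒ ¬(Q + Q) = 5 ⇒ 5 = 5
¬(¬P ⇒ ¬(Q + Q)) = ¬5 = 0
¬(Q · Q) ⇒ ¬(¬P ⇒ ¬(Q + Q)) = 5 ⇒ 0 = 0
((¬P ⇒ ¬¬(Q + Q)) ⇒ (Q · Q)) ⇔ (¬(Q · Q) ⇒ ¬(¬P ⇒ ¬(Q + Q))) = 5 ⇔ 0 = 0
This gives 0 ≠ 5.

No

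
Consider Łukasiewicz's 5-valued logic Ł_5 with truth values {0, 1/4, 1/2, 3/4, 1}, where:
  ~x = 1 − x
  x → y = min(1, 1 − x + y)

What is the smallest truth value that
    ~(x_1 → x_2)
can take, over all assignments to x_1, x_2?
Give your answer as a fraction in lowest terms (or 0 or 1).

Take x_1 = 0, x_2 = 0:
x_1 → x_2 = 0 → 0 = 1
~(x_1 → x_2) = ~1 = 0
No assignment yields a value below 0, so this is the minimum.

0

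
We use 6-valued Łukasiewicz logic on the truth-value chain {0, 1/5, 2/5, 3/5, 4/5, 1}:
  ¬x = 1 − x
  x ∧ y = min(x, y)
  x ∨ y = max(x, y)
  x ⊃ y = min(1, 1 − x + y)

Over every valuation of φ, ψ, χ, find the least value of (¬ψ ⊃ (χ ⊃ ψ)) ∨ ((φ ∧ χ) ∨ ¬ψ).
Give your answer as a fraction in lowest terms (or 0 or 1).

Take φ = 0, ψ = 1/5, χ = 3/5:
¬ψ = ¬1/5 = 4/5
χ ⊃ ψ = 3/5 ⊃ 1/5 = 3/5
¬ψ ⊃ (χ ⊃ ψ) = 4/5 ⊃ 3/5 = 4/5
φ ∧ χ = 0 ∧ 3/5 = 0
¬ψ = ¬1/5 = 4/5
(φ ∧ χ) ∨ ¬ψ = 0 ∨ 4/5 = 4/5
(¬ψ ⊃ (χ ⊃ ψ)) ∨ ((φ ∧ χ) ∨ ¬ψ) = 4/5 ∨ 4/5 = 4/5
No assignment yields a value below 4/5, so this is the minimum.

4/5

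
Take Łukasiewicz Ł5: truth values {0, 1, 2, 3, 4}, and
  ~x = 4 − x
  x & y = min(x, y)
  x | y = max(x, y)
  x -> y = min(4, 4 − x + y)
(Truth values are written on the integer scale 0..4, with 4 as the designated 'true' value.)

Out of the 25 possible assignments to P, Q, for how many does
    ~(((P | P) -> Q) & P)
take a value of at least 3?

13

value 4: 6 assignments (counts)
value 3: 7 assignments (counts)
value 2: 7 assignments
value 1: 4 assignments
value 0: 1 assignment
So 13 of the 25 assignments meet the threshold.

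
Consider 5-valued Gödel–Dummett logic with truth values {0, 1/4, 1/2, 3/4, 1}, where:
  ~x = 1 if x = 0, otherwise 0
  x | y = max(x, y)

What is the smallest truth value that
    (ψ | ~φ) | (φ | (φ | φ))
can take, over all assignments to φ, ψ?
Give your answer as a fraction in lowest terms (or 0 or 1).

Take φ = 1/4, ψ = 0:
~φ = ~1/4 = 0
ψ | ~φ = 0 | 0 = 0
φ | φ = 1/4 | 1/4 = 1/4
φ | (φ | φ) = 1/4 | 1/4 = 1/4
(ψ | ~φ) | (φ | (φ | φ)) = 0 | 1/4 = 1/4
No assignment yields a value below 1/4, so this is the minimum.

1/4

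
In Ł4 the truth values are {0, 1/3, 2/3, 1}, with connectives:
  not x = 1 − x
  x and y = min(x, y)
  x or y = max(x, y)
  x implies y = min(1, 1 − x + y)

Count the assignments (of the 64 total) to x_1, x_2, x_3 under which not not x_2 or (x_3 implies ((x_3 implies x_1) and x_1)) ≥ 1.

46

value 1: 46 assignments (counts)
value 2/3: 12 assignments
value 1/3: 5 assignments
value 0: 1 assignment
So 46 of the 64 assignments meet the threshold.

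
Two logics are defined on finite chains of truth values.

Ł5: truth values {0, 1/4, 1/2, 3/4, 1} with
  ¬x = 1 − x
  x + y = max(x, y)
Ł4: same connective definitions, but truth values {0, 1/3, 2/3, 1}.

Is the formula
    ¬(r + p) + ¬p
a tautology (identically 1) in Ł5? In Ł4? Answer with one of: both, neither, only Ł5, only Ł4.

In Ł5: at p = 1/4, r = 0 the value is 3/4 — not a tautology.
In Ł4: at p = 1/3, r = 0 the value is 2/3 — not a tautology.

neither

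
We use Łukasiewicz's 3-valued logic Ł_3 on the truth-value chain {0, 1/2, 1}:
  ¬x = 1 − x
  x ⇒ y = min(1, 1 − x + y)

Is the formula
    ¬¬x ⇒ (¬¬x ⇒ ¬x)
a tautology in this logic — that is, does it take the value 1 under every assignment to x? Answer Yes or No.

No

Counterexample: take x = 1.
¬x = ¬1 = 0
¬¬x = ¬0 = 1
¬x = ¬1 = 0
¬¬x = ¬0 = 1
¬x = ¬1 = 0
¬¬x ⇒ ¬x = 1 ⇒ 0 = 0
¬¬x ⇒ (¬¬x ⇒ ¬x) = 1 ⇒ 0 = 0
This gives 0 ≠ 1.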